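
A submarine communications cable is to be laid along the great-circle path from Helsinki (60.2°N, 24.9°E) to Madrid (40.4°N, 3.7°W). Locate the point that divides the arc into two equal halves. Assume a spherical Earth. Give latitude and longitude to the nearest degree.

From cos δ = sin φ₁ sin φ₂ + cos φ₁ cos φ₂ cos Δλ, the central angle is δ ≈ 0.463 rad (26.5°).
Interpolate at f = 1/2 with slerp weights a = sin((1−f)δ)/sin δ ≈ 0.514, b = sin(fδ)/sin δ ≈ 0.514.
p = a·p₁ + b·p₂ ≈ (0.622, 0.082, 0.779); φ = arcsin(p_z) ≈ 51.14°, λ = atan2(p_y, p_x) ≈ 7.53°.

≈ (51°N, 8°E)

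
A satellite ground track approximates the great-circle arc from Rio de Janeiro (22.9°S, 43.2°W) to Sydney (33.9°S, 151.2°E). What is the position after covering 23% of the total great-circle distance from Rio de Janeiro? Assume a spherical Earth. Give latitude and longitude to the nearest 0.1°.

Write both endpoints as unit vectors p₁, p₂ with components (cos φ cos λ, cos φ sin λ, sin φ).
The central angle between the endpoints is δ = arccos(p₁·p₂) ≈ 2.122 rad (121.6°).
Interpolate at f = 0.23 with slerp weights a = sin((1−f)δ)/sin δ ≈ 1.171, b = sin(fδ)/sin δ ≈ 0.550.
p = a·p₁ + b·p₂ ≈ (0.386, -0.519, -0.763); φ = arcsin(p_z) ≈ -49.71°, λ = atan2(p_y, p_x) ≈ -53.32°.

≈ 49.7°S, 53.3°W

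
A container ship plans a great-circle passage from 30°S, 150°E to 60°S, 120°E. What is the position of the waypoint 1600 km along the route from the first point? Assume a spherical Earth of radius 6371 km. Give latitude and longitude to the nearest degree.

≈ 43°S, 142°E

Write both endpoints as unit vectors p₁, p₂ with components (cos φ cos λ, cos φ sin λ, sin φ).
The central angle between the endpoints is δ = arccos(p₁·p₂) ≈ 0.630 rad (36.1°). The total great-circle distance is δ·R ≈ 0.630 × 6371 ≈ 4014 km, so the target fraction is f = 1600/4014 ≈ 0.399.
Interpolate at f ≈ 0.399 with slerp weights a = sin((1−f)δ)/sin δ ≈ 0.628, b = sin(fδ)/sin δ ≈ 0.422.
p = a·p₁ + b·p₂ ≈ (-0.576, 0.454, -0.679); φ = arcsin(p_z) ≈ -42.78°, λ = atan2(p_y, p_x) ≈ 141.74°.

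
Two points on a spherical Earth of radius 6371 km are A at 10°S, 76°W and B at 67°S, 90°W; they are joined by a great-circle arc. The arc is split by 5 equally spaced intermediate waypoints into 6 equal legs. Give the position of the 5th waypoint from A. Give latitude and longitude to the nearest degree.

≈ 58°S, 85°W

Convert each endpoint to a unit vector on the sphere (x = cos φ cos λ, y = cos φ sin λ, z = sin φ).
The central angle between the endpoints is δ = arccos(p₁·p₂) ≈ 1.008 rad (57.8°).
Interpolate at f = 5/6 with slerp weights a = sin((1−f)δ)/sin δ ≈ 0.198, b = sin(fδ)/sin δ ≈ 0.880.
p = a·p₁ + b·p₂ ≈ (0.047, -0.533, -0.845); φ = arcsin(p_z) ≈ -57.65°, λ = atan2(p_y, p_x) ≈ -84.95°.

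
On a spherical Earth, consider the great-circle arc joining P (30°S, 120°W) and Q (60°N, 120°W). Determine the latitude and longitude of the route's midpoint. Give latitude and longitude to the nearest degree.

≈ (15°N, 120°W)

Write both endpoints as unit vectors p₁, p₂ with components (cos φ cos λ, cos φ sin λ, sin φ).
The central angle between the endpoints is δ = arccos(p₁·p₂) ≈ 1.571 rad (90.0°).
Interpolate at f = 1/2 with slerp weights a = sin((1−f)δ)/sin δ ≈ 0.707, b = sin(fδ)/sin δ ≈ 0.707.
p = a·p₁ + b·p₂ ≈ (-0.483, -0.837, 0.259); φ = arcsin(p_z) ≈ 15.00°, λ = atan2(p_y, p_x) ≈ -120.00°.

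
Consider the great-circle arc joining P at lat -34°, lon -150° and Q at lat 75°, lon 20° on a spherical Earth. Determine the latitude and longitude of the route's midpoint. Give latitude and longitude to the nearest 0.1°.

≈ lat 35.2°, lon -145.5°

The haversine formula gives a central angle δ ≈ 2.421 rad (138.7°) between the endpoints.
Interpolate at f = 1/2 with slerp weights a = sin((1−f)δ)/sin δ ≈ 1.418, b = sin(fδ)/sin δ ≈ 1.418.
p = a·p₁ + b·p₂ ≈ (-0.673, -0.462, 0.577); φ = arcsin(p_z) ≈ 35.23°, λ = atan2(p_y, p_x) ≈ -145.52°.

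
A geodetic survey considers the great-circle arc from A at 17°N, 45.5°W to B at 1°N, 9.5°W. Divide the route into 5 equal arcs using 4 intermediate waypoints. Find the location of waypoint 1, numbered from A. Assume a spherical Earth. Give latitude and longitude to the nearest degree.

≈ 14°N, 38°W

Convert each endpoint to a unit vector on the sphere (x = cos φ cos λ, y = cos φ sin λ, z = sin φ).
The central angle between the endpoints is δ = arccos(p₁·p₂) ≈ 0.678 rad (38.9°).
Interpolate at f = 1/5 with slerp weights a = sin((1−f)δ)/sin δ ≈ 0.823, b = sin(fδ)/sin δ ≈ 0.216.
p = a·p₁ + b·p₂ ≈ (0.764, -0.597, 0.244); φ = arcsin(p_z) ≈ 14.15°, λ = atan2(p_y, p_x) ≈ -37.99°.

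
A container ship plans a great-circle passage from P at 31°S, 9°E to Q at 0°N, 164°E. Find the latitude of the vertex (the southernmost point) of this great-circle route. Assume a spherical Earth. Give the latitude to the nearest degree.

The great circle lies in the plane with unit normal n̂ = (p₁ × p₂)/|p₁ × p₂|.
Here n̂_z ≈ +0.575; the vertex latitude is φ_max = arccos|n̂_z| ≈ 54.9°.
Check via Clairaut: cos φ_max = |cos φ₁| · sin C = cos(31.0°)·sin(137.8°) ≈ 0.575, again giving ≈ 54.9°.

≈ 55°S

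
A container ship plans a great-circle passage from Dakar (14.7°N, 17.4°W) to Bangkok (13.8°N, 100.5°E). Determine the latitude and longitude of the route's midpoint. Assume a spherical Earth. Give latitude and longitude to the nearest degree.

≈ 26°N, 42°E

Write both endpoints as unit vectors p₁, p₂ with components (cos φ cos λ, cos φ sin λ, sin φ).
The central angle between the endpoints is δ = arccos(p₁·p₂) ≈ 1.960 rad (112.3°).
Interpolate at f = 1/2 with slerp weights a = sin((1−f)δ)/sin δ ≈ 0.897, b = sin(fδ)/sin δ ≈ 0.897.
p = a·p₁ + b·p₂ ≈ (0.669, 0.597, 0.442); φ = arcsin(p_z) ≈ 26.22°, λ = atan2(p_y, p_x) ≈ 41.74°.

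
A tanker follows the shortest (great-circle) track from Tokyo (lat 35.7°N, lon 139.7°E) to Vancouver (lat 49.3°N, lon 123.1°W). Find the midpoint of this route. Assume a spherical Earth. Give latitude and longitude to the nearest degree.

≈ lat 54°N, lon 179°W

Write both endpoints as unit vectors p₁, p₂ with components (cos φ cos λ, cos φ sin λ, sin φ).
The central angle between the endpoints is δ = arccos(p₁·p₂) ≈ 1.185 rad (67.9°).
Interpolate at f = 1/2 with slerp weights a = sin((1−f)δ)/sin δ ≈ 0.603, b = sin(fδ)/sin δ ≈ 0.603.
p = a·p₁ + b·p₂ ≈ (-0.588, -0.013, 0.809); φ = arcsin(p_z) ≈ 53.97°, λ = atan2(p_y, p_x) ≈ -178.77°.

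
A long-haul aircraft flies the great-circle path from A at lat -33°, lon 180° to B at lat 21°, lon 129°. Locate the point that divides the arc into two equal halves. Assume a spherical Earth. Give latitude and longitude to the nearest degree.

Write both endpoints as unit vectors p₁, p₂ with components (cos φ cos λ, cos φ sin λ, sin φ).
The central angle between the endpoints is δ = arccos(p₁·p₂) ≈ 1.269 rad (72.7°).
Interpolate at f = 1/2 with slerp weights a = sin((1−f)δ)/sin δ ≈ 0.621, b = sin(fδ)/sin δ ≈ 0.621.
p = a·p₁ + b·p₂ ≈ (-0.885, 0.450, -0.116); φ = arcsin(p_z) ≈ -6.64°, λ = atan2(p_y, p_x) ≈ 153.04°.

≈ lat -7°, lon 153°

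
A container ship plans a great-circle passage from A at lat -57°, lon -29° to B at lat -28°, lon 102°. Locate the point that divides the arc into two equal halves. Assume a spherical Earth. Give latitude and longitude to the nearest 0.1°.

≈ lat -63.0°, lon 64.0°

Write both endpoints as unit vectors p₁, p₂ with components (cos φ cos λ, cos φ sin λ, sin φ).
The central angle between the endpoints is δ = arccos(p₁·p₂) ≈ 1.492 rad (85.5°).
Interpolate at f = 1/2 with slerp weights a = sin((1−f)δ)/sin δ ≈ 0.681, b = sin(fδ)/sin δ ≈ 0.681.
p = a·p₁ + b·p₂ ≈ (0.199, 0.408, -0.891); φ = arcsin(p_z) ≈ -62.97°, λ = atan2(p_y, p_x) ≈ 63.97°.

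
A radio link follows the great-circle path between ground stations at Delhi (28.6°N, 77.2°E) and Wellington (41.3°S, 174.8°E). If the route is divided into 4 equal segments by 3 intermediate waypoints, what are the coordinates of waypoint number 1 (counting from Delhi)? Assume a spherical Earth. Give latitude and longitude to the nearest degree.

≈ 10°N, 100°E

Convert each endpoint to a unit vector on the sphere (x = cos φ cos λ, y = cos φ sin λ, z = sin φ).
The central angle between the endpoints is δ = arccos(p₁·p₂) ≈ 1.986 rad (113.8°).
Interpolate at f = 1/4 with slerp weights a = sin((1−f)δ)/sin δ ≈ 1.089, b = sin(fδ)/sin δ ≈ 0.520.
p = a·p₁ + b·p₂ ≈ (-0.178, 0.968, 0.178); φ = arcsin(p_z) ≈ 10.24°, λ = atan2(p_y, p_x) ≈ 100.39°.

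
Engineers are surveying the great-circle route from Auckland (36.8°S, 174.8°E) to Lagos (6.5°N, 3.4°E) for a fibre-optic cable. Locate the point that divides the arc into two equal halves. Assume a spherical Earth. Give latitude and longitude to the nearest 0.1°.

≈ 64.2°S, 34.1°E

Write both endpoints as unit vectors p₁, p₂ with components (cos φ cos λ, cos φ sin λ, sin φ).
The central angle between the endpoints is δ = arccos(p₁·p₂) ≈ 2.595 rad (148.7°).
Interpolate at f = 1/2 with slerp weights a = sin((1−f)δ)/sin δ ≈ 1.853, b = sin(fδ)/sin δ ≈ 1.853.
p = a·p₁ + b·p₂ ≈ (0.360, 0.244, -0.900); φ = arcsin(p_z) ≈ -64.22°, λ = atan2(p_y, p_x) ≈ 34.08°.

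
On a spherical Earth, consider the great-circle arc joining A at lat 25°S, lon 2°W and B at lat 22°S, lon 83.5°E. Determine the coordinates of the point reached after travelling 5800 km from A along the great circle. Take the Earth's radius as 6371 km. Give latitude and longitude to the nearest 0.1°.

≈ lat 29.1°S, lon 57.0°E

From cos δ = sin φ₁ sin φ₂ + cos φ₁ cos φ₂ cos Δλ, the central angle is δ ≈ 1.345 rad (77.0°). The total great-circle distance is δ·R ≈ 1.345 × 6371 ≈ 8567 km, so the target fraction is f = 5800/8567 ≈ 0.677.
Interpolate at f ≈ 0.677 with slerp weights a = sin((1−f)δ)/sin δ ≈ 0.432, b = sin(fδ)/sin δ ≈ 0.810.
p = a·p₁ + b·p₂ ≈ (0.476, 0.733, -0.486); φ = arcsin(p_z) ≈ -29.08°, λ = atan2(p_y, p_x) ≈ 56.99°.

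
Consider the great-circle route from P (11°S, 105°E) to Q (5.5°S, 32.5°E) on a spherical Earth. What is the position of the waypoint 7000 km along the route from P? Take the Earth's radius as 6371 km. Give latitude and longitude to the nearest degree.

Write both endpoints as unit vectors p₁, p₂ with components (cos φ cos λ, cos φ sin λ, sin φ).
The central angle between the endpoints is δ = arccos(p₁·p₂) ≈ 1.253 rad (71.8°). The total great-circle distance is δ·R ≈ 1.253 × 6371 ≈ 7985 km, so the target fraction is f = 7000/7985 ≈ 0.877.
Interpolate at f ≈ 0.877 with slerp weights a = sin((1−f)δ)/sin δ ≈ 0.162, b = sin(fδ)/sin δ ≈ 0.937.
p = a·p₁ + b·p₂ ≈ (0.746, 0.655, -0.121); φ = arcsin(p_z) ≈ -6.94°, λ = atan2(p_y, p_x) ≈ 41.30°.

≈ (7°S, 41°E)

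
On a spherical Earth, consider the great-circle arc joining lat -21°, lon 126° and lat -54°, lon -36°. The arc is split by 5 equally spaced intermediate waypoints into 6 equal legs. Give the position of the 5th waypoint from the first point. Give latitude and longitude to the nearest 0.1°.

Convert each endpoint to a unit vector on the sphere (x = cos φ cos λ, y = cos φ sin λ, z = sin φ).
The central angle between the endpoints is δ = arccos(p₁·p₂) ≈ 1.805 rad (103.4°).
Interpolate at f = 5/6 with slerp weights a = sin((1−f)δ)/sin δ ≈ 0.305, b = sin(fδ)/sin δ ≈ 1.026.
p = a·p₁ + b·p₂ ≈ (0.321, -0.124, -0.939); φ = arcsin(p_z) ≈ -69.89°, λ = atan2(p_y, p_x) ≈ -21.19°.

≈ lat -69.9°, lon -21.2°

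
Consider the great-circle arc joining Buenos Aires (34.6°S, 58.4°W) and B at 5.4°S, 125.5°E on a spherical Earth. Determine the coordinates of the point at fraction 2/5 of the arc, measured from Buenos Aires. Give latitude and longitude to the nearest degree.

From cos δ = sin φ₁ sin φ₂ + cos φ₁ cos φ₂ cos Δλ, the central angle is δ ≈ 2.441 rad (139.8°).
Interpolate at f = 2/5 with slerp weights a = sin((1−f)δ)/sin δ ≈ 1.542, b = sin(fδ)/sin δ ≈ 1.284.
p = a·p₁ + b·p₂ ≈ (-0.078, -0.040, -0.996); φ = arcsin(p_z) ≈ -85.00°, λ = atan2(p_y, p_x) ≈ -152.80°.

≈ 85°S, 153°W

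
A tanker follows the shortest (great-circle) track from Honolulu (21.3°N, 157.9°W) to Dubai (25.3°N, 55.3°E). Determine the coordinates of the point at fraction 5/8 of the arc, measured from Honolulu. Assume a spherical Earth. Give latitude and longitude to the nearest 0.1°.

Convert each endpoint to a unit vector on the sphere (x = cos φ cos λ, y = cos φ sin λ, z = sin φ).
The central angle between the endpoints is δ = arccos(p₁·p₂) ≈ 2.153 rad (123.3°).
Interpolate at f = 5/8 with slerp weights a = sin((1−f)δ)/sin δ ≈ 0.865, b = sin(fδ)/sin δ ≈ 1.167.
p = a·p₁ + b·p₂ ≈ (-0.146, 0.564, 0.813); φ = arcsin(p_z) ≈ 54.36°, λ = atan2(p_y, p_x) ≈ 104.51°.

≈ 54.4°N, 104.5°E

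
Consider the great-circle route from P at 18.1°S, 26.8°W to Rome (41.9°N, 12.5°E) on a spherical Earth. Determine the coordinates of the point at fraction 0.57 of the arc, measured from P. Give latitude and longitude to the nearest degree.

Write both endpoints as unit vectors p₁, p₂ with components (cos φ cos λ, cos φ sin λ, sin φ).
The central angle between the endpoints is δ = arccos(p₁·p₂) ≈ 1.224 rad (70.1°).
Interpolate at f = 0.57 with slerp weights a = sin((1−f)δ)/sin δ ≈ 0.534, b = sin(fδ)/sin δ ≈ 0.683.
p = a·p₁ + b·p₂ ≈ (0.950, -0.119, 0.290); φ = arcsin(p_z) ≈ 16.87°, λ = atan2(p_y, p_x) ≈ -7.14°.

≈ 17°N, 7°W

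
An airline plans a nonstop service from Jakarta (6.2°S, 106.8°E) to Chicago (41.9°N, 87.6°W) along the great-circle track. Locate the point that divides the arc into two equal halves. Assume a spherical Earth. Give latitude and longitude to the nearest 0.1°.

Convert each endpoint to a unit vector on the sphere (x = cos φ cos λ, y = cos φ sin λ, z = sin φ).
The central angle between the endpoints is δ = arccos(p₁·p₂) ≈ 2.480 rad (142.1°).
Interpolate at f = 1/2 with slerp weights a = sin((1−f)δ)/sin δ ≈ 1.539, b = sin(fδ)/sin δ ≈ 1.539.
p = a·p₁ + b·p₂ ≈ (-0.394, 0.320, 0.861); φ = arcsin(p_z) ≈ 59.48°, λ = atan2(p_y, p_x) ≈ 140.92°.

≈ 59.5°N, 140.9°E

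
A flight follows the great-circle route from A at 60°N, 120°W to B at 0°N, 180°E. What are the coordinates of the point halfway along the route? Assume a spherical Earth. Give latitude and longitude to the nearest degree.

The haversine formula gives a central angle δ ≈ 1.318 rad (75.5°) between the endpoints.
Interpolate at f = 1/2 with slerp weights a = sin((1−f)δ)/sin δ ≈ 0.632, b = sin(fδ)/sin δ ≈ 0.632.
p = a·p₁ + b·p₂ ≈ (-0.791, -0.274, 0.548); φ = arcsin(p_z) ≈ 33.21°, λ = atan2(p_y, p_x) ≈ -160.89°.

≈ 33°N, 161°W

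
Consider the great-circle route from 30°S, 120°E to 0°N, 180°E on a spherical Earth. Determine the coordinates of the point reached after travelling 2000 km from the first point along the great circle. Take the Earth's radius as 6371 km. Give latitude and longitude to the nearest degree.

Convert each endpoint to a unit vector on the sphere (x = cos φ cos λ, y = cos φ sin λ, z = sin φ).
The central angle between the endpoints is δ = arccos(p₁·p₂) ≈ 1.123 rad (64.3°). The total great-circle distance is δ·R ≈ 1.123 × 6371 ≈ 7154 km, so the target fraction is f = 2000/7154 ≈ 0.280.
Interpolate at f ≈ 0.280 with slerp weights a = sin((1−f)δ)/sin δ ≈ 0.803, b = sin(fδ)/sin δ ≈ 0.343.
p = a·p₁ + b·p₂ ≈ (-0.690, 0.602, -0.401); φ = arcsin(p_z) ≈ -23.67°, λ = atan2(p_y, p_x) ≈ 138.90°.

≈ 24°S, 139°E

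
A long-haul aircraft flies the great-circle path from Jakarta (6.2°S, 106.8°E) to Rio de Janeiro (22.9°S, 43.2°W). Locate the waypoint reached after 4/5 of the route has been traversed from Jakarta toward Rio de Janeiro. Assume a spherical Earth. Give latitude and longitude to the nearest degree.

≈ 39°S, 16°W

From cos δ = sin φ₁ sin φ₂ + cos φ₁ cos φ₂ cos Δλ, the central angle is δ ≈ 2.420 rad (138.7°).
Interpolate at f = 4/5 with slerp weights a = sin((1−f)δ)/sin δ ≈ 0.705, b = sin(fδ)/sin δ ≈ 1.415.
p = a·p₁ + b·p₂ ≈ (0.747, -0.221, -0.627); φ = arcsin(p_z) ≈ -38.80°, λ = atan2(p_y, p_x) ≈ -16.48°.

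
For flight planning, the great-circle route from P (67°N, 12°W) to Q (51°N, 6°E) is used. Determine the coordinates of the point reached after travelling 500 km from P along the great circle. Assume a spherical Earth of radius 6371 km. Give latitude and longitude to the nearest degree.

Convert each endpoint to a unit vector on the sphere (x = cos φ cos λ, y = cos φ sin λ, z = sin φ).
The central angle between the endpoints is δ = arccos(p₁·p₂) ≈ 0.320 rad (18.3°). The total great-circle distance is δ·R ≈ 0.320 × 6371 ≈ 2039 km, so the target fraction is f = 500/2039 ≈ 0.245.
Interpolate at f ≈ 0.245 with slerp weights a = sin((1−f)δ)/sin δ ≈ 0.760, b = sin(fδ)/sin δ ≈ 0.249.
p = a·p₁ + b·p₂ ≈ (0.447, -0.045, 0.894); φ = arcsin(p_z) ≈ 63.33°, λ = atan2(p_y, p_x) ≈ -5.80°.

≈ (63°N, 6°W)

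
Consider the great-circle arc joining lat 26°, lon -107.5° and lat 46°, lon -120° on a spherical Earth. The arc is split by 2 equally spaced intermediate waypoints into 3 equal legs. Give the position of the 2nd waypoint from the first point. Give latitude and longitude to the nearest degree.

≈ lat 39°, lon -115°

The haversine formula gives a central angle δ ≈ 0.390 rad (22.3°) between the endpoints.
Interpolate at f = 2/3 with slerp weights a = sin((1−f)δ)/sin δ ≈ 0.341, b = sin(fδ)/sin δ ≈ 0.676.
p = a·p₁ + b·p₂ ≈ (-0.327, -0.699, 0.636); φ = arcsin(p_z) ≈ 39.49°, λ = atan2(p_y, p_x) ≈ -115.07°.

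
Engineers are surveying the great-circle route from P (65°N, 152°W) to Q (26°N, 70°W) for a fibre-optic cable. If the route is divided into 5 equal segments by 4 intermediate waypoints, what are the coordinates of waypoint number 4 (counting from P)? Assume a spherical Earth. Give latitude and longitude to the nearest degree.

Write both endpoints as unit vectors p₁, p₂ with components (cos φ cos λ, cos φ sin λ, sin φ).
The central angle between the endpoints is δ = arccos(p₁·p₂) ≈ 1.104 rad (63.2°).
Interpolate at f = 4/5 with slerp weights a = sin((1−f)δ)/sin δ ≈ 0.245, b = sin(fδ)/sin δ ≈ 0.865.
p = a·p₁ + b·p₂ ≈ (0.174, -0.780, 0.602); φ = arcsin(p_z) ≈ 36.98°, λ = atan2(p_y, p_x) ≈ -77.38°.

≈ (37°N, 77°W)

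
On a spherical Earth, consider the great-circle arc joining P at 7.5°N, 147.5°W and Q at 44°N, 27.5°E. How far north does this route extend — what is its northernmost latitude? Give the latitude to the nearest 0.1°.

≈ 85.5°N

The great circle lies in the plane with unit normal n̂ = (p₁ × p₂)/|p₁ × p₂|.
Here n̂_z ≈ +0.079; the vertex latitude is φ_max = arccos|n̂_z| ≈ 85.5°.
Check via Clairaut: cos φ_max = |cos φ₁| · sin C = cos(7.5°)·sin(4.6°) ≈ 0.079, again giving ≈ 85.5°.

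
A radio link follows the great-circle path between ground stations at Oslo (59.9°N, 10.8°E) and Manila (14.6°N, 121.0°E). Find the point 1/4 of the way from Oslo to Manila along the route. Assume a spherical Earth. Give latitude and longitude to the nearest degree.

≈ (62°N, 56°E)

From cos δ = sin φ₁ sin φ₂ + cos φ₁ cos φ₂ cos Δλ, the central angle is δ ≈ 1.520 rad (87.1°).
Interpolate at f = 1/4 with slerp weights a = sin((1−f)δ)/sin δ ≈ 0.910, b = sin(fδ)/sin δ ≈ 0.371.
p = a·p₁ + b·p₂ ≈ (0.263, 0.394, 0.881); φ = arcsin(p_z) ≈ 61.74°, λ = atan2(p_y, p_x) ≈ 56.24°.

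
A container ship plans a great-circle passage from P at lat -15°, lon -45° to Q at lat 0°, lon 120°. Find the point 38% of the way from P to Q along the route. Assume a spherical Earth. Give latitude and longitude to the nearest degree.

≈ lat -45°, lon 18°

Convert each endpoint to a unit vector on the sphere (x = cos φ cos λ, y = cos φ sin λ, z = sin φ).
The central angle between the endpoints is δ = arccos(p₁·p₂) ≈ 2.773 rad (158.9°).
Interpolate at f = 0.38 with slerp weights a = sin((1−f)δ)/sin δ ≈ 2.748, b = sin(fδ)/sin δ ≈ 2.416.
p = a·p₁ + b·p₂ ≈ (0.669, 0.215, -0.711); φ = arcsin(p_z) ≈ -45.34°, λ = atan2(p_y, p_x) ≈ 17.83°.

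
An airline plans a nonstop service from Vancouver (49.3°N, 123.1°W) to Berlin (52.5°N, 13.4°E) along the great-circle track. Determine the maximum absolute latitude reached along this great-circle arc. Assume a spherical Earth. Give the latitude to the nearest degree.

The great circle lies in the plane with unit normal n̂ = (p₁ × p₂)/|p₁ × p₂|.
Here n̂_z ≈ +0.288; the vertex latitude is φ_max = arccos|n̂_z| ≈ 73.3°.

≈ 73°N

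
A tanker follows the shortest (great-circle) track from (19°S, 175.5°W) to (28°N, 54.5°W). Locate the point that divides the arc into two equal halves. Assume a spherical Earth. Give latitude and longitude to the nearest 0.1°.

Convert each endpoint to a unit vector on the sphere (x = cos φ cos λ, y = cos φ sin λ, z = sin φ).
The central angle between the endpoints is δ = arccos(p₁·p₂) ≈ 2.193 rad (125.6°).
Interpolate at f = 1/2 with slerp weights a = sin((1−f)δ)/sin δ ≈ 1.095, b = sin(fδ)/sin δ ≈ 1.095.
p = a·p₁ + b·p₂ ≈ (-0.471, -0.868, 0.158); φ = arcsin(p_z) ≈ 9.06°, λ = atan2(p_y, p_x) ≈ -118.46°.

≈ (9.1°N, 118.5°W)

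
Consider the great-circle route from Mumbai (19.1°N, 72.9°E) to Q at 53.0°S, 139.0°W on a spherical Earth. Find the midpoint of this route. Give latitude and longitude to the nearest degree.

≈ 41°S, 109°E

Write both endpoints as unit vectors p₁, p₂ with components (cos φ cos λ, cos φ sin λ, sin φ).
The central angle between the endpoints is δ = arccos(p₁·p₂) ≈ 2.410 rad (138.1°).
Interpolate at f = 1/2 with slerp weights a = sin((1−f)δ)/sin δ ≈ 1.398, b = sin(fδ)/sin δ ≈ 1.398.
p = a·p₁ + b·p₂ ≈ (-0.247, 0.711, -0.659); φ = arcsin(p_z) ≈ -41.22°, λ = atan2(p_y, p_x) ≈ 109.13°.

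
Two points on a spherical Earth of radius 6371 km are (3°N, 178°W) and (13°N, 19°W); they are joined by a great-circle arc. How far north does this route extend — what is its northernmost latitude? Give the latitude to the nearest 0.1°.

≈ 38.0°N

The great circle lies in the plane with unit normal n̂ = (p₁ × p₂)/|p₁ × p₂|.
Here n̂_z ≈ +0.788; the vertex latitude is φ_max = arccos|n̂_z| ≈ 38.0°.
Check via Clairaut: cos φ_max = |cos φ₁| · sin C = cos(3.0°)·sin(52.1°) ≈ 0.788, again giving ≈ 38.0°.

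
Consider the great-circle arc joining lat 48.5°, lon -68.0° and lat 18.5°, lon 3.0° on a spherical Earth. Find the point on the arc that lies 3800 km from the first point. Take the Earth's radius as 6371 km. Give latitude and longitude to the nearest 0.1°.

The haversine formula gives a central angle δ ≈ 1.113 rad (63.8°) between the endpoints. The total great-circle distance is δ·R ≈ 1.113 × 6371 ≈ 7089 km, so the target fraction is f = 3800/7089 ≈ 0.536.
Interpolate at f ≈ 0.536 with slerp weights a = sin((1−f)δ)/sin δ ≈ 0.550, b = sin(fδ)/sin δ ≈ 0.626.
p = a·p₁ + b·p₂ ≈ (0.730, -0.307, 0.611); φ = arcsin(p_z) ≈ 37.66°, λ = atan2(p_y, p_x) ≈ -22.82°.

≈ lat 37.7°, lon -22.8°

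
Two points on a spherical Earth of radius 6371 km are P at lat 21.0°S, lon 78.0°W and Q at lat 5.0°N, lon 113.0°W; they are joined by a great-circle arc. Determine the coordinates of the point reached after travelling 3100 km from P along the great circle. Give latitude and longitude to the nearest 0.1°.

≈ lat 4.5°S, lon 101.1°W

Convert each endpoint to a unit vector on the sphere (x = cos φ cos λ, y = cos φ sin λ, z = sin φ).
The central angle between the endpoints is δ = arccos(p₁·p₂) ≈ 0.752 rad (43.1°). The total great-circle distance is δ·R ≈ 0.752 × 6371 ≈ 4788 km, so the target fraction is f = 3100/4788 ≈ 0.647.
Interpolate at f ≈ 0.647 with slerp weights a = sin((1−f)δ)/sin δ ≈ 0.384, b = sin(fδ)/sin δ ≈ 0.685.
p = a·p₁ + b·p₂ ≈ (-0.192, -0.978, -0.078); φ = arcsin(p_z) ≈ -4.46°, λ = atan2(p_y, p_x) ≈ -101.11°.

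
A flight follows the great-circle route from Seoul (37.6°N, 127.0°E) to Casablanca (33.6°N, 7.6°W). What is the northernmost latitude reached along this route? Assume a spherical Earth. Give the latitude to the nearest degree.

≈ 62°N

The great circle lies in the plane with unit normal n̂ = (p₁ × p₂)/|p₁ × p₂|.
Here n̂_z ≈ -0.474; the vertex latitude is φ_max = arccos|n̂_z| ≈ 61.7°.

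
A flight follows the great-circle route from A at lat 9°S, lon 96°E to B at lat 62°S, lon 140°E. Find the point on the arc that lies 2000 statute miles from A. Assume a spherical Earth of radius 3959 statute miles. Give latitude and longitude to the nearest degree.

≈ lat 36°S, lon 109°E

From cos δ = sin φ₁ sin φ₂ + cos φ₁ cos φ₂ cos Δλ, the central angle is δ ≈ 1.080 rad (61.9°). The total great-circle distance is δ·R ≈ 1.080 × 3959 ≈ 4274 mi, so the target fraction is f = 2000/4274 ≈ 0.468.
Interpolate at f ≈ 0.468 with slerp weights a = sin((1−f)δ)/sin δ ≈ 0.616, b = sin(fδ)/sin δ ≈ 0.549.
p = a·p₁ + b·p₂ ≈ (-0.261, 0.771, -0.581); φ = arcsin(p_z) ≈ -35.52°, λ = atan2(p_y, p_x) ≈ 108.70°.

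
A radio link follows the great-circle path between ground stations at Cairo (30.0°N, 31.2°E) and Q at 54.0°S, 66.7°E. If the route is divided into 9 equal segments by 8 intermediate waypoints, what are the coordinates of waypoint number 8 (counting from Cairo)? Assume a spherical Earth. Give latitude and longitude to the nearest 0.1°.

Write both endpoints as unit vectors p₁, p₂ with components (cos φ cos λ, cos φ sin λ, sin φ).
The central angle between the endpoints is δ = arccos(p₁·p₂) ≈ 1.561 rad (89.4°).
Interpolate at f = 8/9 with slerp weights a = sin((1−f)δ)/sin δ ≈ 0.173, b = sin(fδ)/sin δ ≈ 0.983.
p = a·p₁ + b·p₂ ≈ (0.356, 0.608, -0.709); φ = arcsin(p_z) ≈ -45.17°, λ = atan2(p_y, p_x) ≈ 59.63°.

≈ 45.2°S, 59.6°E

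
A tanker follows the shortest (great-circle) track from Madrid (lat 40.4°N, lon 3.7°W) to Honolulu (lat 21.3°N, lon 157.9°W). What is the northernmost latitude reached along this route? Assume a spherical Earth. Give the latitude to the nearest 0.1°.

≈ 70.3°N

The great circle lies in the plane with unit normal n̂ = (p₁ × p₂)/|p₁ × p₂|.
Here n̂_z ≈ -0.337; the vertex latitude is φ_max = arccos|n̂_z| ≈ 70.3°.
Check via Clairaut: cos φ_max = |cos φ₁| · sin C = cos(40.4°)·sin(26.3°) ≈ 0.337, again giving ≈ 70.3°.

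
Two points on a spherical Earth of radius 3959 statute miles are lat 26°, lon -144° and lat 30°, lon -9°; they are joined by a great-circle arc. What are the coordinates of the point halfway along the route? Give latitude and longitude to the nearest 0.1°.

The haversine formula gives a central angle δ ≈ 1.908 rad (109.3°) between the endpoints.
Interpolate at f = 1/2 with slerp weights a = sin((1−f)δ)/sin δ ≈ 0.865, b = sin(fδ)/sin δ ≈ 0.865.
p = a·p₁ + b·p₂ ≈ (0.111, -0.574, 0.811); φ = arcsin(p_z) ≈ 54.23°, λ = atan2(p_y, p_x) ≈ -79.07°.

≈ lat 54.2°, lon -79.1°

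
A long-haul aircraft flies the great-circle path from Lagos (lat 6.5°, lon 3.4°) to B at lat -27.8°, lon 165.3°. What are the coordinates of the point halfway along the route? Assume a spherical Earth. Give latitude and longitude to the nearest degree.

≈ lat -48°, lon 64°

The haversine formula gives a central angle δ ≈ 2.664 rad (152.6°) between the endpoints.
Interpolate at f = 1/2 with slerp weights a = sin((1−f)δ)/sin δ ≈ 2.115, b = sin(fδ)/sin δ ≈ 2.115.
p = a·p₁ + b·p₂ ≈ (0.288, 0.599, -0.747); φ = arcsin(p_z) ≈ -48.32°, λ = atan2(p_y, p_x) ≈ 64.33°.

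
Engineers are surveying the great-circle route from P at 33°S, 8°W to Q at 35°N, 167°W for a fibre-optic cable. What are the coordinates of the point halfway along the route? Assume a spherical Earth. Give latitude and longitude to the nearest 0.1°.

Convert each endpoint to a unit vector on the sphere (x = cos φ cos λ, y = cos φ sin λ, z = sin φ).
The central angle between the endpoints is δ = arccos(p₁·p₂) ≈ 2.836 rad (162.5°).
Interpolate at f = 1/2 with slerp weights a = sin((1−f)δ)/sin δ ≈ 3.288, b = sin(fδ)/sin δ ≈ 3.288.
p = a·p₁ + b·p₂ ≈ (0.106, -0.990, 0.095); φ = arcsin(p_z) ≈ 5.46°, λ = atan2(p_y, p_x) ≈ -83.87°.

≈ 5.5°N, 83.9°W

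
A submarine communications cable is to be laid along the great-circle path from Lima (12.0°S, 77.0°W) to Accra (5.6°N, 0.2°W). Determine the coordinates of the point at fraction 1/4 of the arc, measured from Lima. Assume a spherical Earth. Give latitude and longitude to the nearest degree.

≈ 9°S, 57°W

Convert each endpoint to a unit vector on the sphere (x = cos φ cos λ, y = cos φ sin λ, z = sin φ).
The central angle between the endpoints is δ = arccos(p₁·p₂) ≈ 1.367 rad (78.3°).
Interpolate at f = 1/4 with slerp weights a = sin((1−f)δ)/sin δ ≈ 0.873, b = sin(fδ)/sin δ ≈ 0.342.
p = a·p₁ + b·p₂ ≈ (0.533, -0.833, -0.148); φ = arcsin(p_z) ≈ -8.52°, λ = atan2(p_y, p_x) ≈ -57.41°.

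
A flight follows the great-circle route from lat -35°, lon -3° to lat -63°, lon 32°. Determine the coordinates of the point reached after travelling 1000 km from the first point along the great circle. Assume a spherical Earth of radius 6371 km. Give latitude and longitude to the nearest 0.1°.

Convert each endpoint to a unit vector on the sphere (x = cos φ cos λ, y = cos φ sin λ, z = sin φ).
The central angle between the endpoints is δ = arccos(p₁·p₂) ≈ 0.617 rad (35.3°). The total great-circle distance is δ·R ≈ 0.617 × 6371 ≈ 3930 km, so the target fraction is f = 1000/3930 ≈ 0.254.
Interpolate at f ≈ 0.254 with slerp weights a = sin((1−f)δ)/sin δ ≈ 0.767, b = sin(fδ)/sin δ ≈ 0.270.
p = a·p₁ + b·p₂ ≈ (0.732, 0.032, -0.681); φ = arcsin(p_z) ≈ -42.91°, λ = atan2(p_y, p_x) ≈ 2.51°.

≈ lat -42.9°, lon 2.5°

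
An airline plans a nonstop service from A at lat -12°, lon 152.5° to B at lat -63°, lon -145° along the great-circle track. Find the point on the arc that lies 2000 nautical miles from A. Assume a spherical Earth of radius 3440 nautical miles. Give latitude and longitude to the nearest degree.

The haversine formula gives a central angle δ ≈ 1.170 rad (67.0°) between the endpoints. The total great-circle distance is δ·R ≈ 1.170 × 3440 ≈ 4024 nmi, so the target fraction is f = 2000/4024 ≈ 0.497.
Interpolate at f ≈ 0.497 with slerp weights a = sin((1−f)δ)/sin δ ≈ 0.603, b = sin(fδ)/sin δ ≈ 0.597.
p = a·p₁ + b·p₂ ≈ (-0.745, 0.117, -0.657); φ = arcsin(p_z) ≈ -41.06°, λ = atan2(p_y, p_x) ≈ 171.08°.

≈ lat -41°, lon 171°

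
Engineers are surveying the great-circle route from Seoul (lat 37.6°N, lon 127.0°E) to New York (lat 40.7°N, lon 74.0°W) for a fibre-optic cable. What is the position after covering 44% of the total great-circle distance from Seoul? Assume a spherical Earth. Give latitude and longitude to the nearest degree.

Write both endpoints as unit vectors p₁, p₂ with components (cos φ cos λ, cos φ sin λ, sin φ).
The central angle between the endpoints is δ = arccos(p₁·p₂) ≈ 1.734 rad (99.4°).
Interpolate at f = 0.44 with slerp weights a = sin((1−f)δ)/sin δ ≈ 0.837, b = sin(fδ)/sin δ ≈ 0.701.
p = a·p₁ + b·p₂ ≈ (-0.253, 0.019, 0.967); φ = arcsin(p_z) ≈ 75.33°, λ = atan2(p_y, p_x) ≈ 175.71°.

≈ lat 75°N, lon 176°E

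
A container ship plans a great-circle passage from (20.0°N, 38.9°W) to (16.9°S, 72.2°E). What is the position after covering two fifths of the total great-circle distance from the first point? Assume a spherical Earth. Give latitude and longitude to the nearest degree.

≈ (7°N, 7°E)

Write both endpoints as unit vectors p₁, p₂ with components (cos φ cos λ, cos φ sin λ, sin φ).
The central angle between the endpoints is δ = arccos(p₁·p₂) ≈ 2.008 rad (115.0°).
Interpolate at f = 2/5 with slerp weights a = sin((1−f)δ)/sin δ ≈ 1.030, b = sin(fδ)/sin δ ≈ 0.794.
p = a·p₁ + b·p₂ ≈ (0.986, 0.115, 0.122); φ = arcsin(p_z) ≈ 6.98°, λ = atan2(p_y, p_x) ≈ 6.67°.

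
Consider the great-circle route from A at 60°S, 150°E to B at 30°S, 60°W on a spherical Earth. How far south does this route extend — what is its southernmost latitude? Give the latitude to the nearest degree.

The great circle lies in the plane with unit normal n̂ = (p₁ × p₂)/|p₁ × p₂|.
Here n̂_z ≈ +0.217; the vertex latitude is φ_max = arccos|n̂_z| ≈ 77.5°.
Check via Clairaut: cos φ_max = |cos φ₁| · sin C = cos(60.0°)·sin(154.3°) ≈ 0.217, again giving ≈ 77.5°.

≈ 77°S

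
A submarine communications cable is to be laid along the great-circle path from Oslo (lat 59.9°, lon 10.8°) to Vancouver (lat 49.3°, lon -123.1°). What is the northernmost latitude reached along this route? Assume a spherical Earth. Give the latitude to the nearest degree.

≈ 75°

The great circle lies in the plane with unit normal n̂ = (p₁ × p₂)/|p₁ × p₂|.
Here n̂_z ≈ -0.261; the vertex latitude is φ_max = arccos|n̂_z| ≈ 74.9°.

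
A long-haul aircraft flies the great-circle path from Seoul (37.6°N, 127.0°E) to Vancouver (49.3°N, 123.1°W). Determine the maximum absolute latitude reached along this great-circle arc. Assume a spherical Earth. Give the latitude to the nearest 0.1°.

The great circle lies in the plane with unit normal n̂ = (p₁ × p₂)/|p₁ × p₂|.
Here n̂_z ≈ +0.507; the vertex latitude is φ_max = arccos|n̂_z| ≈ 59.5°.
Check via Clairaut: cos φ_max = |cos φ₁| · sin C = cos(37.6°)·sin(39.8°) ≈ 0.507, again giving ≈ 59.5°.

≈ 59.5°N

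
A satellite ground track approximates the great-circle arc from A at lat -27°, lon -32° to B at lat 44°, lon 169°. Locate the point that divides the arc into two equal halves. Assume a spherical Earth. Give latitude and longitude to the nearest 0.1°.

From cos δ = sin φ₁ sin φ₂ + cos φ₁ cos φ₂ cos Δλ, the central angle is δ ≈ 2.723 rad (156.0°).
Interpolate at f = 1/2 with slerp weights a = sin((1−f)δ)/sin δ ≈ 2.407, b = sin(fδ)/sin δ ≈ 2.407.
p = a·p₁ + b·p₂ ≈ (0.119, -0.806, 0.579); φ = arcsin(p_z) ≈ 35.41°, λ = atan2(p_y, p_x) ≈ -81.59°.

≈ lat 35.4°, lon -81.6°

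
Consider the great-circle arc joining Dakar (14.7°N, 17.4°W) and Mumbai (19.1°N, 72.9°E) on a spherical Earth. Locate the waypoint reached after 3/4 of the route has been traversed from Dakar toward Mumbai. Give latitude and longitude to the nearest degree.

≈ 23°N, 50°E

The haversine formula gives a central angle δ ≈ 1.492 rad (85.5°) between the endpoints.
Interpolate at f = 3/4 with slerp weights a = sin((1−f)δ)/sin δ ≈ 0.366, b = sin(fδ)/sin δ ≈ 0.903.
p = a·p₁ + b·p₂ ≈ (0.588, 0.709, 0.388); φ = arcsin(p_z) ≈ 22.84°, λ = atan2(p_y, p_x) ≈ 50.33°.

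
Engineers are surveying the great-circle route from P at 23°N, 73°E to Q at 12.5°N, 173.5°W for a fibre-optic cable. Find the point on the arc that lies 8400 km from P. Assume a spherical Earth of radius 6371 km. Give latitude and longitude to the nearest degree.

≈ 25°N, 157°E

Convert each endpoint to a unit vector on the sphere (x = cos φ cos λ, y = cos φ sin λ, z = sin φ).
The central angle between the endpoints is δ = arccos(p₁·p₂) ≈ 1.848 rad (105.9°). The total great-circle distance is δ·R ≈ 1.848 × 6371 ≈ 11774 km, so the target fraction is f = 8400/11774 ≈ 0.713.
Interpolate at f ≈ 0.713 with slerp weights a = sin((1−f)δ)/sin δ ≈ 0.525, b = sin(fδ)/sin δ ≈ 1.007.
p = a·p₁ + b·p₂ ≈ (-0.835, 0.351, 0.423); φ = arcsin(p_z) ≈ 25.03°, λ = atan2(p_y, p_x) ≈ 157.20°.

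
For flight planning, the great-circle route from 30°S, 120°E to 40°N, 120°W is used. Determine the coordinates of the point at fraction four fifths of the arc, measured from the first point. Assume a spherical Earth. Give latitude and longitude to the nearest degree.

Convert each endpoint to a unit vector on the sphere (x = cos φ cos λ, y = cos φ sin λ, z = sin φ).
The central angle between the endpoints is δ = arccos(p₁·p₂) ≈ 2.282 rad (130.8°).
Interpolate at f = 4/5 with slerp weights a = sin((1−f)δ)/sin δ ≈ 0.582, b = sin(fδ)/sin δ ≈ 1.278.
p = a·p₁ + b·p₂ ≈ (-0.741, -0.411, 0.530); φ = arcsin(p_z) ≈ 32.02°, λ = atan2(p_y, p_x) ≈ -150.99°.

≈ 32°N, 151°W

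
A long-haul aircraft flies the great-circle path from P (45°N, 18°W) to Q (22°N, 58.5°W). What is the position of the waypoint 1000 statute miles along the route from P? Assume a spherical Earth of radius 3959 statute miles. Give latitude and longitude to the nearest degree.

≈ (38°N, 35°W)

From cos δ = sin φ₁ sin φ₂ + cos φ₁ cos φ₂ cos Δλ, the central angle is δ ≈ 0.702 rad (40.2°). The total great-circle distance is δ·R ≈ 0.702 × 3959 ≈ 2780 mi, so the target fraction is f = 1000/2780 ≈ 0.360.
Interpolate at f ≈ 0.360 with slerp weights a = sin((1−f)δ)/sin δ ≈ 0.673, b = sin(fδ)/sin δ ≈ 0.387.
p = a·p₁ + b·p₂ ≈ (0.640, -0.453, 0.621); φ = arcsin(p_z) ≈ 38.37°, λ = atan2(p_y, p_x) ≈ -35.29°.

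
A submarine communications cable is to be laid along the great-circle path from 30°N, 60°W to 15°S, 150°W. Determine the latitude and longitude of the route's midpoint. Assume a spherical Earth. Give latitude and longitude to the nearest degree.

Write both endpoints as unit vectors p₁, p₂ with components (cos φ cos λ, cos φ sin λ, sin φ).
The central angle between the endpoints is δ = arccos(p₁·p₂) ≈ 1.701 rad (97.4°).
Interpolate at f = 1/2 with slerp weights a = sin((1−f)δ)/sin δ ≈ 0.758, b = sin(fδ)/sin δ ≈ 0.758.
p = a·p₁ + b·p₂ ≈ (-0.306, -0.934, 0.183); φ = arcsin(p_z) ≈ 10.53°, λ = atan2(p_y, p_x) ≈ -108.12°.

≈ 11°N, 108°W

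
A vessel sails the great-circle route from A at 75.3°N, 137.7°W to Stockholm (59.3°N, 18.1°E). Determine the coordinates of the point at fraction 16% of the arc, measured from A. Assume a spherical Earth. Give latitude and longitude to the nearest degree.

≈ 82°N, 123°W

Write both endpoints as unit vectors p₁, p₂ with components (cos φ cos λ, cos φ sin λ, sin φ).
The central angle between the endpoints is δ = arccos(p₁·p₂) ≈ 0.776 rad (44.5°).
Interpolate at f = 0.16 with slerp weights a = sin((1−f)δ)/sin δ ≈ 0.866, b = sin(fδ)/sin δ ≈ 0.177.
p = a·p₁ + b·p₂ ≈ (-0.077, -0.120, 0.990); φ = arcsin(p_z) ≈ 81.82°, λ = atan2(p_y, p_x) ≈ -122.63°.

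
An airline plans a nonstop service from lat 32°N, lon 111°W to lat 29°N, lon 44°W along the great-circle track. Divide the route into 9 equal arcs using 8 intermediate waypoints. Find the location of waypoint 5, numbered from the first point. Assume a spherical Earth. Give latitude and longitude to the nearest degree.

≈ lat 35°N, lon 73°W

The haversine formula gives a central angle δ ≈ 0.992 rad (56.9°) between the endpoints.
Interpolate at f = 5/9 with slerp weights a = sin((1−f)δ)/sin δ ≈ 0.510, b = sin(fδ)/sin δ ≈ 0.626.
p = a·p₁ + b·p₂ ≈ (0.239, -0.784, 0.573); φ = arcsin(p_z) ≈ 34.99°, λ = atan2(p_y, p_x) ≈ -73.06°.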